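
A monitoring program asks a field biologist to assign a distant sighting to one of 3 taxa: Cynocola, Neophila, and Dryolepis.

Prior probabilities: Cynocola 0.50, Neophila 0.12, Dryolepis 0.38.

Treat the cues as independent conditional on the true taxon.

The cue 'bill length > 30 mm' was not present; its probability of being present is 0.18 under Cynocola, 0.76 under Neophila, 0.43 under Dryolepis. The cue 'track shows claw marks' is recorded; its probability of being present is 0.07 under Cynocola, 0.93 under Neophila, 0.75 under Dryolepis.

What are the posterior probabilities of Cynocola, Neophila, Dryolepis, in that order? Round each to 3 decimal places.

0.132, 0.123, 0.745

By Bayes' rule with conditional independence, the unnormalized weight for each hypothesis is prior × ∏ likelihoods (using 1 − P(present | H) for each absent cue):
  Cynocola: 0.50 × (1 − 0.18) × 0.07 = 0.0287
  Neophila: 0.12 × (1 − 0.76) × 0.93 = 0.026784
  Dryolepis: 0.38 × (1 − 0.43) × 0.75 = 0.16245
The unnormalized weights sum to 0.21793.
P(Cynocola | evidence) = 0.0287 / 0.21793 ≈ 0.132
P(Neophila | evidence) = 0.026784 / 0.21793 ≈ 0.123
P(Dryolepis | evidence) = 0.16245 / 0.21793 ≈ 0.745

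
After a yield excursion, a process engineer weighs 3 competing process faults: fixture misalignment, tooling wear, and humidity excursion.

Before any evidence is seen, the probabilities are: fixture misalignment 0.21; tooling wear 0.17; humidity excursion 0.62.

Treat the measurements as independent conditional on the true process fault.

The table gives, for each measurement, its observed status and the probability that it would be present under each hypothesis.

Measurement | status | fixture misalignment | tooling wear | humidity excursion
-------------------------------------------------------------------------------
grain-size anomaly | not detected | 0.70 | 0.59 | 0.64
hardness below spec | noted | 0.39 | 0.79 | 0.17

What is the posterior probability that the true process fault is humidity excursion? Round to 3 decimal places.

For each hypothesis, the unnormalized posterior weight is prior × product of the measurement likelihoods (using 1 − P(present | H) for each absent measurement):
  fixture misalignment: 0.21 × (1 − 0.70) × 0.39 = 0.02457
  tooling wear: 0.17 × (1 − 0.59) × 0.79 = 0.055063
  humidity excursion: 0.62 × (1 − 0.64) × 0.17 = 0.037944
Normalizing constant Z = 0.02457 + 0.055063 + 0.037944 = 0.11758.
P(humidity excursion | evidence) = 0.037944 / 0.11758 ≈ 0.323.

0.323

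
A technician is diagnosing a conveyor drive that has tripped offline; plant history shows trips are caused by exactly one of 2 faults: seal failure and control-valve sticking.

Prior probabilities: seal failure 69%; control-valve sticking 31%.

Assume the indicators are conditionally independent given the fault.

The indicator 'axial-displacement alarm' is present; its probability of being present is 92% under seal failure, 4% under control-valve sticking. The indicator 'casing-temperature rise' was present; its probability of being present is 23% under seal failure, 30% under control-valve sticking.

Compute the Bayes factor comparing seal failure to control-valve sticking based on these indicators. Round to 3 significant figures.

Take the product of per-indicator likelihoods under each hypothesis, then divide.
  seal failure: 0.92 × 0.23 = 0.2116
  control-valve sticking: 0.04 × 0.30 = 0.012
Bayes factor = 0.2116 / 0.012 ≈ 17.6

17.6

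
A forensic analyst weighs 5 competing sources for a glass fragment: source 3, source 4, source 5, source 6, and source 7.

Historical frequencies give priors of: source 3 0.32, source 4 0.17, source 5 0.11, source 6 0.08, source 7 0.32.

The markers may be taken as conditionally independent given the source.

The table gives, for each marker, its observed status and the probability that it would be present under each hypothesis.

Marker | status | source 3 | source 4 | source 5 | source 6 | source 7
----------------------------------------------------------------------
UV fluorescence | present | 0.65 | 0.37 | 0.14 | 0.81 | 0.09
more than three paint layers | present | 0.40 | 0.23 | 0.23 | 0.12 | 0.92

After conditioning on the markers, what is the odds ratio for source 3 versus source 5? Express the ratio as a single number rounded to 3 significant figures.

Unnormalized posterior weight (prior times the marker likelihoods) for each of the two hypotheses:
  source 3: 0.32 × 0.65 × 0.40 = 0.0832
  source 5: 0.11 × 0.14 × 0.23 = 0.003542
Posterior odds = 0.0832 / 0.003542 ≈ 23.5.

23.5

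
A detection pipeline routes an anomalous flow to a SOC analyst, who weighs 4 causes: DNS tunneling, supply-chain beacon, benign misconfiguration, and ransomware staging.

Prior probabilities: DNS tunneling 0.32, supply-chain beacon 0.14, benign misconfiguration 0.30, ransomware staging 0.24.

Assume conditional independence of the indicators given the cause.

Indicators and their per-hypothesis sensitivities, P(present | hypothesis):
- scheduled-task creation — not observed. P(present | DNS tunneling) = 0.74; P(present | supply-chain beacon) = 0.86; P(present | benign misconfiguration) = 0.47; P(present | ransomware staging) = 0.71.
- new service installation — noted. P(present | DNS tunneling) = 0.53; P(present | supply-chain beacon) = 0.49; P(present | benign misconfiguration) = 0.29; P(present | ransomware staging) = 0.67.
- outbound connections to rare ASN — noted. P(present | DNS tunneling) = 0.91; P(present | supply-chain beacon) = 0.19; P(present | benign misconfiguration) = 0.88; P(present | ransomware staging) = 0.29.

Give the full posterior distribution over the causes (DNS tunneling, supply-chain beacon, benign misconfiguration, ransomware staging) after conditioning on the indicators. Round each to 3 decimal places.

0.418, 0.019, 0.422, 0.141

Multiply each prior by the joint likelihood of the indicator pattern (using 1 − P(present | H) for each absent indicator):
  DNS tunneling: 0.32 × (1 − 0.74) × 0.53 × 0.91 = 0.040127
  supply-chain beacon: 0.14 × (1 − 0.86) × 0.49 × 0.19 = 0.0018248
  benign misconfiguration: 0.30 × (1 − 0.47) × 0.29 × 0.88 = 0.040577
  ransomware staging: 0.24 × (1 − 0.71) × 0.67 × 0.29 = 0.013523
Marginal likelihood of the evidence = 0.096052.
P(DNS tunneling | evidence) = 0.040127 / 0.096052 ≈ 0.418
P(supply-chain beacon | evidence) = 0.0018248 / 0.096052 ≈ 0.019
P(benign misconfiguration | evidence) = 0.040577 / 0.096052 ≈ 0.422
P(ransomware staging | evidence) = 0.013523 / 0.096052 ≈ 0.141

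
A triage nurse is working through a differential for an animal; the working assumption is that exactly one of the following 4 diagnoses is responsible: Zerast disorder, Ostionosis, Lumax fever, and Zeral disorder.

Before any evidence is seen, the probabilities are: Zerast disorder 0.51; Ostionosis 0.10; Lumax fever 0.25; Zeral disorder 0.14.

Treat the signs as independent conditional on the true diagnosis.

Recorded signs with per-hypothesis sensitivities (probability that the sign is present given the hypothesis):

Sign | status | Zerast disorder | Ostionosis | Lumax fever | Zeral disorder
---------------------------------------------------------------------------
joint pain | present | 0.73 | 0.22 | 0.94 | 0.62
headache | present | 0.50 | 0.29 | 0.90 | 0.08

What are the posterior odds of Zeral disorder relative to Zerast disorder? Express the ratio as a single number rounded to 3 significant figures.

The normalizing constant cancels in an odds ratio, so compute prior × likelihood for the two hypotheses only:
  Zeral disorder: 0.14 × 0.62 × 0.08 = 0.006944
  Zerast disorder: 0.51 × 0.73 × 0.50 = 0.18615
Posterior odds = 0.006944 / 0.18615 ≈ 0.0373.

0.0373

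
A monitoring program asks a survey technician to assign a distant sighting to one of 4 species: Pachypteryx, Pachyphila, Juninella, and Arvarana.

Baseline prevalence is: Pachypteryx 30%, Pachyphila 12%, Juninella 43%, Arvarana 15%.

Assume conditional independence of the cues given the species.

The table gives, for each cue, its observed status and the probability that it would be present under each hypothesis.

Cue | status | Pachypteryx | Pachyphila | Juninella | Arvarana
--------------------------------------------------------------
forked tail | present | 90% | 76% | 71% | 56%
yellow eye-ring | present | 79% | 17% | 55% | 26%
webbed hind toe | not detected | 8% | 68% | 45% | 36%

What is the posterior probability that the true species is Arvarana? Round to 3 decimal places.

0.045

For each hypothesis, the unnormalized posterior weight is prior × product of the cue likelihoods (using 1 − P(present | H) for each absent cue):
  Pachypteryx: 0.30 × 0.90 × 0.79 × (1 − 0.08) = 0.19624
  Pachyphila: 0.12 × 0.76 × 0.17 × (1 − 0.68) = 0.0049613
  Juninella: 0.43 × 0.71 × 0.55 × (1 − 0.45) = 0.092353
  Arvarana: 0.15 × 0.56 × 0.26 × (1 − 0.36) = 0.013978
Normalizing constant Z = 0.19624 + 0.0049613 + 0.092353 + 0.013978 = 0.30753.
P(Arvarana | evidence) = 0.013978 / 0.30753 ≈ 0.045.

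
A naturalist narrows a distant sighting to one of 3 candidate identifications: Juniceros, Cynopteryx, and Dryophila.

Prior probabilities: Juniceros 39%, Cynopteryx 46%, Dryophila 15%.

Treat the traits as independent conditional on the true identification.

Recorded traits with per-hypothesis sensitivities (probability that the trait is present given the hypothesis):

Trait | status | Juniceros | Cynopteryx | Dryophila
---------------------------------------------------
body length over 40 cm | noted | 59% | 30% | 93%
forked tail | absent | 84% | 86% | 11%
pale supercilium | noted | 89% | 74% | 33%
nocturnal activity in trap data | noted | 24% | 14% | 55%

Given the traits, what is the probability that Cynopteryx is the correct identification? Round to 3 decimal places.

Multiply each prior by the joint likelihood of the trait pattern (using 1 − P(present | H) for each absent trait):
  Juniceros: 0.39 × 0.59 × (1 − 0.84) × 0.89 × 0.24 = 0.0078639
  Cynopteryx: 0.46 × 0.30 × (1 − 0.86) × 0.74 × 0.14 = 0.0020016
  Dryophila: 0.15 × 0.93 × (1 − 0.11) × 0.33 × 0.55 = 0.022534
The unnormalized weights sum to 0.0324.
P(Cynopteryx | evidence) = 0.0020016 / 0.0324 ≈ 0.062.

0.062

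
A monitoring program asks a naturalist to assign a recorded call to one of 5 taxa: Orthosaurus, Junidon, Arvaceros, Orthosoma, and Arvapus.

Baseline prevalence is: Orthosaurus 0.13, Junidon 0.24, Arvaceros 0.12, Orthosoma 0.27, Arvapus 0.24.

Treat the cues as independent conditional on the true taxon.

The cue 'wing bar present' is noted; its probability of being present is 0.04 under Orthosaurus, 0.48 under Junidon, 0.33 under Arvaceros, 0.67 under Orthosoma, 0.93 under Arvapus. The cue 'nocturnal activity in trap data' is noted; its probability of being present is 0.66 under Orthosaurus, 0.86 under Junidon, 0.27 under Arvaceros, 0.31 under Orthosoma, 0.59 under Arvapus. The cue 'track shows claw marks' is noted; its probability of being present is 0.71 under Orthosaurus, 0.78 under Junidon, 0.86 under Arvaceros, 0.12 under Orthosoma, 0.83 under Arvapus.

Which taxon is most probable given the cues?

Arvapus

By Bayes' rule with conditional independence, the unnormalized weight for each hypothesis is prior × ∏ likelihoods:
  Orthosaurus: 0.13 × 0.04 × 0.66 × 0.71 = 0.0024367
  Junidon: 0.24 × 0.48 × 0.86 × 0.78 = 0.077276
  Arvaceros: 0.12 × 0.33 × 0.27 × 0.86 = 0.0091951
  Orthosoma: 0.27 × 0.67 × 0.31 × 0.12 = 0.0067295
  Arvapus: 0.24 × 0.93 × 0.59 × 0.83 = 0.1093
Marginal likelihood of the evidence = 0.20494.
P(Orthosaurus | evidence) ≈ 0.0024367 / 0.20494 ≈ 0.012
P(Junidon | evidence) ≈ 0.077276 / 0.20494 ≈ 0.377
P(Arvaceros | evidence) ≈ 0.0091951 / 0.20494 ≈ 0.045
P(Orthosoma | evidence) ≈ 0.0067295 / 0.20494 ≈ 0.033
P(Arvapus | evidence) ≈ 0.1093 / 0.20494 ≈ 0.533
The largest is 0.533, so Arvapus is most probable.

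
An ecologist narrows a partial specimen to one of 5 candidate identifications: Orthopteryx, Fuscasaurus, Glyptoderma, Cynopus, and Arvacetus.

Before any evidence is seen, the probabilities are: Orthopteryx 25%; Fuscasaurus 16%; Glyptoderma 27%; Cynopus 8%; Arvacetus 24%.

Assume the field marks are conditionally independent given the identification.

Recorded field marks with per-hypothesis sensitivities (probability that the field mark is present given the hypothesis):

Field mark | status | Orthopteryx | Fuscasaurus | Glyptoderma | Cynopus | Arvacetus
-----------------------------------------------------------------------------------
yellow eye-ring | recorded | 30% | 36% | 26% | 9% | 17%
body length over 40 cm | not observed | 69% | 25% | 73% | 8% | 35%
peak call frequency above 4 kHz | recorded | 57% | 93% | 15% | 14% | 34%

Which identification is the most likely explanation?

For each hypothesis, the unnormalized posterior weight is prior × product of the field mark likelihoods (using 1 − P(present | H) for each absent field mark):
  Orthopteryx: 0.25 × 0.30 × (1 − 0.69) × 0.57 = 0.013253
  Fuscasaurus: 0.16 × 0.36 × (1 − 0.25) × 0.93 = 0.040176
  Glyptoderma: 0.27 × 0.26 × (1 − 0.73) × 0.15 = 0.0028431
  Cynopus: 0.08 × 0.09 × (1 − 0.08) × 0.14 = 0.00092736
  Arvacetus: 0.24 × 0.17 × (1 − 0.35) × 0.34 = 0.0090168
Marginal likelihood of the evidence = 0.066216.
P(Orthopteryx | evidence) ≈ 0.013253 / 0.066216 ≈ 0.200
P(Fuscasaurus | evidence) ≈ 0.040176 / 0.066216 ≈ 0.607
P(Glyptoderma | evidence) ≈ 0.0028431 / 0.066216 ≈ 0.043
P(Cynopus | evidence) ≈ 0.00092736 / 0.066216 ≈ 0.014
P(Arvacetus | evidence) ≈ 0.0090168 / 0.066216 ≈ 0.136
The largest is 0.607, so Fuscasaurus is most probable.

Fuscasaurus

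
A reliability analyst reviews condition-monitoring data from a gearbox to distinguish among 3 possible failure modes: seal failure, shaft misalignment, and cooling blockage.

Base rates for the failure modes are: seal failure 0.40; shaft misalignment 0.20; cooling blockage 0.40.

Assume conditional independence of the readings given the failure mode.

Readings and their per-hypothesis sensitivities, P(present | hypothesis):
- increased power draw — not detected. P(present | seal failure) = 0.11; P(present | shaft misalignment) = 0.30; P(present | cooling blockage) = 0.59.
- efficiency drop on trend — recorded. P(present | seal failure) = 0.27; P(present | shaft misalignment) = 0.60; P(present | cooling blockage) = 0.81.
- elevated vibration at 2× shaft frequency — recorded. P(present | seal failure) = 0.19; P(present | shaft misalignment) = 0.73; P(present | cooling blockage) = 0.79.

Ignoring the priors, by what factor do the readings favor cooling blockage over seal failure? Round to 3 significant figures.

5.75

Joint likelihood of the reading pattern under each hypothesis (using 1 − P(present | H) for each absent reading):
  cooling blockage: (1 − 0.59) × 0.81 × 0.79 = 0.26236
  seal failure: (1 − 0.11) × 0.27 × 0.19 = 0.045657
Bayes factor = 0.26236 / 0.045657 ≈ 5.75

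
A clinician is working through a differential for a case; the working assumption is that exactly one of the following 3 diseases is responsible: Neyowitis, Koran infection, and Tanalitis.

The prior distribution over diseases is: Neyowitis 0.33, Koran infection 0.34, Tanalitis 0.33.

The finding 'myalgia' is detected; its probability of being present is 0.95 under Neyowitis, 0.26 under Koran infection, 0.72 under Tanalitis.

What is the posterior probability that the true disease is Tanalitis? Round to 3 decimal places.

0.372

Multiply each prior by the likelihood of the finding:
  Neyowitis: 0.33 × 0.95 = 0.3135
  Koran infection: 0.34 × 0.26 = 0.0884
  Tanalitis: 0.33 × 0.72 = 0.2376
The unnormalized weights sum to 0.6395.
P(Tanalitis | evidence) = 0.2376 / 0.6395 ≈ 0.372.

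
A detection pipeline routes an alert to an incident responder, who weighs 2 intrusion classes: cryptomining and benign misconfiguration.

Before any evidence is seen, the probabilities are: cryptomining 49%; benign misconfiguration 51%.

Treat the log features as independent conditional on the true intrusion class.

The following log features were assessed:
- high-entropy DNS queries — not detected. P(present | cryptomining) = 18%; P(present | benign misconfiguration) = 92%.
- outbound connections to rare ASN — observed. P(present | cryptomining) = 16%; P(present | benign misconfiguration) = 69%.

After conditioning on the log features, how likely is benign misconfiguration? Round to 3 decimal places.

0.305

For each hypothesis, the unnormalized posterior weight is prior × product of the log feature likelihoods (using 1 − P(present | H) for each absent log feature):
  cryptomining: 0.49 × (1 − 0.18) × 0.16 = 0.064288
  benign misconfiguration: 0.51 × (1 − 0.92) × 0.69 = 0.028152
Marginal likelihood of the evidence = 0.09244.
P(benign misconfiguration | evidence) = 0.028152 / 0.09244 ≈ 0.305.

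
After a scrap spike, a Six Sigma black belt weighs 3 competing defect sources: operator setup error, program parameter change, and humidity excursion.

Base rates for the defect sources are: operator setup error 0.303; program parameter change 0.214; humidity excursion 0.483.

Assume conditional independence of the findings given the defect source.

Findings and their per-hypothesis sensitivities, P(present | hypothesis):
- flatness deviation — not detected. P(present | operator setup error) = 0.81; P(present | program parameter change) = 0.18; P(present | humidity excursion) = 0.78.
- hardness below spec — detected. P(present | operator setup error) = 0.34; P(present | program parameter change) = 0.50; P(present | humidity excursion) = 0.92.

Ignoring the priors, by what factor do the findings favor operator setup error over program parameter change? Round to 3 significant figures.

0.158

Take the product of per-finding likelihoods under each hypothesis (using 1 − P(present | H) for each absent finding), then divide.
  operator setup error: (1 − 0.81) × 0.34 = 0.0646
  program parameter change: (1 − 0.18) × 0.50 = 0.41
Bayes factor = 0.0646 / 0.41 ≈ 0.158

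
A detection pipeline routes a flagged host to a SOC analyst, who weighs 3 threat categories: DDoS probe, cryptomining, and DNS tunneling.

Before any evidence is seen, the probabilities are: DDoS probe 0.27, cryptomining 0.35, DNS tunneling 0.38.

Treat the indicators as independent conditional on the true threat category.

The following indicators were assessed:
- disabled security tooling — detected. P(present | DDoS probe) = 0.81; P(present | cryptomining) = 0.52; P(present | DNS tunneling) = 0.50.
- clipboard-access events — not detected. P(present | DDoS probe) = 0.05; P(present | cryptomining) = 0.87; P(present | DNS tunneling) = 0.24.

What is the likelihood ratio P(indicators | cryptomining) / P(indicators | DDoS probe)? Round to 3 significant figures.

0.0878

Take the product of per-indicator likelihoods under each hypothesis (using 1 − P(present | H) for each absent indicator), then divide.
  cryptomining: 0.52 × (1 − 0.87) = 0.0676
  DDoS probe: 0.81 × (1 − 0.05) = 0.7695
Bayes factor = 0.0676 / 0.7695 ≈ 0.0878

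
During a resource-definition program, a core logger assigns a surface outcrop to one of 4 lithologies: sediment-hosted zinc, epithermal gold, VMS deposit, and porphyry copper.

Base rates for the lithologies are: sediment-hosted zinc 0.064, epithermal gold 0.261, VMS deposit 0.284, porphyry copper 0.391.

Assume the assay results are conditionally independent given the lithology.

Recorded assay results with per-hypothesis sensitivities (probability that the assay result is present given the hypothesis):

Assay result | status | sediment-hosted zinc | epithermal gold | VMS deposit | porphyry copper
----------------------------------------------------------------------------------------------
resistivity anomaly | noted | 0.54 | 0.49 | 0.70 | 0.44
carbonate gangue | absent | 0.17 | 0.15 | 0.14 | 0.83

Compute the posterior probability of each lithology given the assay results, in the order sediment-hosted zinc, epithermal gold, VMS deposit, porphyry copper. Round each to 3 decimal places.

For each hypothesis, the unnormalized posterior weight is prior × product of the assay result likelihoods (using 1 − P(present | H) for each absent assay result):
  sediment-hosted zinc: 0.064 × 0.54 × (1 − 0.17) = 0.028685
  epithermal gold: 0.261 × 0.49 × (1 − 0.15) = 0.10871
  VMS deposit: 0.284 × 0.70 × (1 − 0.14) = 0.17097
  porphyry copper: 0.391 × 0.44 × (1 − 0.83) = 0.029247
Normalizing constant Z = 0.028685 + 0.10871 + 0.17097 + 0.029247 = 0.33761.
P(sediment-hosted zinc | evidence) = 0.028685 / 0.33761 ≈ 0.085
P(epithermal gold | evidence) = 0.10871 / 0.33761 ≈ 0.322
P(VMS deposit | evidence) = 0.17097 / 0.33761 ≈ 0.506
P(porphyry copper | evidence) = 0.029247 / 0.33761 ≈ 0.087

0.085, 0.322, 0.506, 0.087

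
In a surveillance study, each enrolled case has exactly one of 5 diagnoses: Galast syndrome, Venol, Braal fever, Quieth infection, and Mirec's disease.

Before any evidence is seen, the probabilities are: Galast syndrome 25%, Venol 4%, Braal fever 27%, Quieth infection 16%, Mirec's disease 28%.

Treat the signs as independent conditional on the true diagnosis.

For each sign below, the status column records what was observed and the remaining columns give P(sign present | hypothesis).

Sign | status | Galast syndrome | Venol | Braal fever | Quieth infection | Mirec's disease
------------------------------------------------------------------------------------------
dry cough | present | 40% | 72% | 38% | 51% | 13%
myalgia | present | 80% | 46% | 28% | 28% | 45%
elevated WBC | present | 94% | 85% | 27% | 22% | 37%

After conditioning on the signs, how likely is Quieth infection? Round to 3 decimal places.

0.048

Multiply each prior by the joint likelihood of the sign pattern:
  Galast syndrome: 0.25 × 0.40 × 0.80 × 0.94 = 0.0752
  Venol: 0.04 × 0.72 × 0.46 × 0.85 = 0.011261
  Braal fever: 0.27 × 0.38 × 0.28 × 0.27 = 0.0077566
  Quieth infection: 0.16 × 0.51 × 0.28 × 0.22 = 0.0050266
  Mirec's disease: 0.28 × 0.13 × 0.45 × 0.37 = 0.0060606
Marginal likelihood of the evidence = 0.1053.
P(Quieth infection | evidence) = 0.0050266 / 0.1053 ≈ 0.048.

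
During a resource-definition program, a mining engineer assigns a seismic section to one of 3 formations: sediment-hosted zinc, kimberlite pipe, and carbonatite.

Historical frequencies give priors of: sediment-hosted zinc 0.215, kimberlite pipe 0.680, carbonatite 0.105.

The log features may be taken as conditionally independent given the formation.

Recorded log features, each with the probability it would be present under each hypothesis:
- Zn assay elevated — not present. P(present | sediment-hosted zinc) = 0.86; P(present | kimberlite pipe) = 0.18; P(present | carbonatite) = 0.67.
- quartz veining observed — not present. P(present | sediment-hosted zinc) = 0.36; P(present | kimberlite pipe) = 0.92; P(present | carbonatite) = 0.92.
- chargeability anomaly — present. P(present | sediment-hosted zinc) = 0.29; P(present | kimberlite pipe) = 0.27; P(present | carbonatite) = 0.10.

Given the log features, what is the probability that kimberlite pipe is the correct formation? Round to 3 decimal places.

0.673

Multiply each prior by the joint likelihood of the log feature pattern (using 1 − P(present | H) for each absent log feature):
  sediment-hosted zinc: 0.215 × (1 − 0.86) × (1 − 0.36) × 0.29 = 0.0055866
  kimberlite pipe: 0.680 × (1 − 0.18) × (1 − 0.92) × 0.27 = 0.012044
  carbonatite: 0.105 × (1 − 0.67) × (1 − 0.92) × 0.10 = 0.0002772
Normalizing constant Z = 0.0055866 + 0.012044 + 0.0002772 = 0.017908.
P(kimberlite pipe | evidence) = 0.012044 / 0.017908 ≈ 0.673.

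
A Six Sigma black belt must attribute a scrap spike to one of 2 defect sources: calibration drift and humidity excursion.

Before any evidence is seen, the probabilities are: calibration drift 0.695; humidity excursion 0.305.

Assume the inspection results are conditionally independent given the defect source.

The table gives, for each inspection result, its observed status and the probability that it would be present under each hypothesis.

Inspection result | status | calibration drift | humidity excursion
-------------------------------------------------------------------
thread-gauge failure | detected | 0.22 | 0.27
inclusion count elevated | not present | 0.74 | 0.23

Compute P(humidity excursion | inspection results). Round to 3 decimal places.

For each hypothesis, the unnormalized posterior weight is prior × product of the inspection result likelihoods (using 1 − P(present | H) for each absent inspection result):
  calibration drift: 0.695 × 0.22 × (1 − 0.74) = 0.039754
  humidity excursion: 0.305 × 0.27 × (1 − 0.23) = 0.06341
Normalizing constant Z = 0.039754 + 0.06341 = 0.10316.
P(humidity excursion | evidence) = 0.06341 / 0.10316 ≈ 0.615.

0.615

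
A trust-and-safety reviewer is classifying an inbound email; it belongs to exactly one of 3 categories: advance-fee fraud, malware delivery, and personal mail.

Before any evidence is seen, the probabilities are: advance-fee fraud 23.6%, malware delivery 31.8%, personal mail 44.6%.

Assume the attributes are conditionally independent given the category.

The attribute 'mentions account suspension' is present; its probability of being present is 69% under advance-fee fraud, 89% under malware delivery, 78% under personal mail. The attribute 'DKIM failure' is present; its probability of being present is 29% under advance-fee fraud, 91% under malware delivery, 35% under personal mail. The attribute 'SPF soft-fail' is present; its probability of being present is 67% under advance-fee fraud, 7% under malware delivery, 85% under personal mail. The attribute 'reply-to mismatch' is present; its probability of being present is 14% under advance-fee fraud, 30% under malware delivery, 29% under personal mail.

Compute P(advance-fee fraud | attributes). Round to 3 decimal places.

0.111

By Bayes' rule with conditional independence, the unnormalized weight for each hypothesis is prior × ∏ likelihoods:
  advance-fee fraud: 0.236 × 0.69 × 0.29 × 0.67 × 0.14 = 0.0044296
  malware delivery: 0.318 × 0.89 × 0.91 × 0.07 × 0.30 = 0.0054085
  personal mail: 0.446 × 0.78 × 0.35 × 0.85 × 0.29 = 0.030013
Marginal likelihood of the evidence = 0.039851.
P(advance-fee fraud | evidence) = 0.0044296 / 0.039851 ≈ 0.111.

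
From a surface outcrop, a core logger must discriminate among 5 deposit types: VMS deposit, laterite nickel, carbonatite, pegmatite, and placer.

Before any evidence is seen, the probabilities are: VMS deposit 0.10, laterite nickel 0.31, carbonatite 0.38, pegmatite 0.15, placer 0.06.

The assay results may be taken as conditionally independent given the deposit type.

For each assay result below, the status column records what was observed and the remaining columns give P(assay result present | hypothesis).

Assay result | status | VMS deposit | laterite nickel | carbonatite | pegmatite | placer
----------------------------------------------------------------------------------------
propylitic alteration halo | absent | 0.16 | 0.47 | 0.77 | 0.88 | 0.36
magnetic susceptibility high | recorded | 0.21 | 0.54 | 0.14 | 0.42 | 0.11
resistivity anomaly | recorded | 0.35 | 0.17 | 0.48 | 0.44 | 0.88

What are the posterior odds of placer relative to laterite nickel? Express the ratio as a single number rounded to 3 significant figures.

The normalizing constant cancels in an odds ratio, so compute prior × likelihood for the two hypotheses only (using 1 − P(present | H) for each absent assay result):
  placer: 0.06 × (1 − 0.36) × 0.11 × 0.88 = 0.0037171
  laterite nickel: 0.31 × (1 − 0.47) × 0.54 × 0.17 = 0.015083
Odds(placer : laterite nickel) = 0.0037171 / 0.015083 ≈ 0.246.

0.246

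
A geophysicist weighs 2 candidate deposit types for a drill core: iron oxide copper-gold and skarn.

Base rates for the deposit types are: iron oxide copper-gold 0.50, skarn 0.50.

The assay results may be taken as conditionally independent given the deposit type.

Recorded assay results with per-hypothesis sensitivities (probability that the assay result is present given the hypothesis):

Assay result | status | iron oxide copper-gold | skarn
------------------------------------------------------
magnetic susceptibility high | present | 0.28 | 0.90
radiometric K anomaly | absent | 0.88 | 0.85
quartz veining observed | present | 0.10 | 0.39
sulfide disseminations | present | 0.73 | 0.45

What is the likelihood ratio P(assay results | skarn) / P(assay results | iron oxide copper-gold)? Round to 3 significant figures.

Take the product of per-assay result likelihoods under each hypothesis (using 1 − P(present | H) for each absent assay result), then divide.
  skarn: 0.90 × (1 − 0.85) × 0.39 × 0.45 = 0.023693
  iron oxide copper-gold: 0.28 × (1 − 0.88) × 0.10 × 0.73 = 0.0024528
Bayes factor = 0.023693 / 0.0024528 ≈ 9.66

9.66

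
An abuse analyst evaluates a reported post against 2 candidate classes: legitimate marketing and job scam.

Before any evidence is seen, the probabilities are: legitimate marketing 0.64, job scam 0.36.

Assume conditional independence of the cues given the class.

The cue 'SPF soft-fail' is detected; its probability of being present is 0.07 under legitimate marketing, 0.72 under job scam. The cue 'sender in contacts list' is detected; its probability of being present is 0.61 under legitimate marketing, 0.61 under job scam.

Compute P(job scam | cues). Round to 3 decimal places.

By Bayes' rule with conditional independence, the unnormalized weight for each hypothesis is prior × ∏ likelihoods:
  legitimate marketing: 0.64 × 0.07 × 0.61 = 0.027328
  job scam: 0.36 × 0.72 × 0.61 = 0.15811
Normalizing constant Z = 0.027328 + 0.15811 = 0.18544.
P(job scam | evidence) = 0.15811 / 0.18544 ≈ 0.853.

0.853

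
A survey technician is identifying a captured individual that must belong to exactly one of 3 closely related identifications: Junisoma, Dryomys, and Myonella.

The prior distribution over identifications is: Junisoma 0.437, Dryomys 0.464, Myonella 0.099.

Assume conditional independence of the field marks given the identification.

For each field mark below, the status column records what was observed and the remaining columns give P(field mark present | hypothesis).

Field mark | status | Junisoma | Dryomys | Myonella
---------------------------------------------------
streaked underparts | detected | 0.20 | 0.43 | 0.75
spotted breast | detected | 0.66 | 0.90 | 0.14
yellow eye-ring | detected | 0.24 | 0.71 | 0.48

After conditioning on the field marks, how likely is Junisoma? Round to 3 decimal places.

0.095

Multiply each prior by the joint likelihood of the field mark pattern:
  Junisoma: 0.437 × 0.20 × 0.66 × 0.24 = 0.013844
  Dryomys: 0.464 × 0.43 × 0.90 × 0.71 = 0.12749
  Myonella: 0.099 × 0.75 × 0.14 × 0.48 = 0.0049896
The unnormalized weights sum to 0.14633.
P(Junisoma | evidence) = 0.013844 / 0.14633 ≈ 0.095.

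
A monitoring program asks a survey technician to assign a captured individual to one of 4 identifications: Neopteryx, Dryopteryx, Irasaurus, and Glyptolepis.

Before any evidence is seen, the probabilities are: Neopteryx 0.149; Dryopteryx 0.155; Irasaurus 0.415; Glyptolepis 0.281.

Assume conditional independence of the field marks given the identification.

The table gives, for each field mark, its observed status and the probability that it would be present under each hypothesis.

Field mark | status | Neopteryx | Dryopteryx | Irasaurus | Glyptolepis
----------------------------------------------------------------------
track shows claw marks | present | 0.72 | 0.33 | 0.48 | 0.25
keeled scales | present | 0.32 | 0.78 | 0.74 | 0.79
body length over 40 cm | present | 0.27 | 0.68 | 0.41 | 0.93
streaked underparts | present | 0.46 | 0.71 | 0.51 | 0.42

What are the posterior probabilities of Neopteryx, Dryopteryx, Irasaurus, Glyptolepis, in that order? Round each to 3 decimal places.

Multiply each prior by the joint likelihood of the field mark pattern:
  Neopteryx: 0.149 × 0.72 × 0.32 × 0.27 × 0.46 = 0.0042637
  Dryopteryx: 0.155 × 0.33 × 0.78 × 0.68 × 0.71 = 0.019262
  Irasaurus: 0.415 × 0.48 × 0.74 × 0.41 × 0.51 = 0.030823
  Glyptolepis: 0.281 × 0.25 × 0.79 × 0.93 × 0.42 = 0.021677
Normalizing constant Z = 0.0042637 + 0.019262 + 0.030823 + 0.021677 = 0.076026.
P(Neopteryx | evidence) = 0.0042637 / 0.076026 ≈ 0.056
P(Dryopteryx | evidence) = 0.019262 / 0.076026 ≈ 0.253
P(Irasaurus | evidence) = 0.030823 / 0.076026 ≈ 0.405
P(Glyptolepis | evidence) = 0.021677 / 0.076026 ≈ 0.285

0.056, 0.253, 0.405, 0.285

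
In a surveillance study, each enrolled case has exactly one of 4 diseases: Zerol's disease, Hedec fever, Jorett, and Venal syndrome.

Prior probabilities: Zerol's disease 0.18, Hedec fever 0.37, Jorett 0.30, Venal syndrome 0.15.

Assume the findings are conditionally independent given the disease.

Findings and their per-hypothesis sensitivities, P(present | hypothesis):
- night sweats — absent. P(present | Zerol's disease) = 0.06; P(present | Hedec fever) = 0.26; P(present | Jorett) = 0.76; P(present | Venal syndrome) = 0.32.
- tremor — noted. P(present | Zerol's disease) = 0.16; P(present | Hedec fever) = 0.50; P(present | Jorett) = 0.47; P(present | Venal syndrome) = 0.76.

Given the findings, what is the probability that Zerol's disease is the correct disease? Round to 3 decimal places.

0.098

By Bayes' rule with conditional independence, the unnormalized weight for each hypothesis is prior × ∏ likelihoods (using 1 − P(present | H) for each absent finding):
  Zerol's disease: 0.18 × (1 − 0.06) × 0.16 = 0.027072
  Hedec fever: 0.37 × (1 − 0.26) × 0.50 = 0.1369
  Jorett: 0.30 × (1 − 0.76) × 0.47 = 0.03384
  Venal syndrome: 0.15 × (1 − 0.32) × 0.76 = 0.07752
Marginal likelihood of the evidence = 0.27533.
P(Zerol's disease | evidence) = 0.027072 / 0.27533 ≈ 0.098.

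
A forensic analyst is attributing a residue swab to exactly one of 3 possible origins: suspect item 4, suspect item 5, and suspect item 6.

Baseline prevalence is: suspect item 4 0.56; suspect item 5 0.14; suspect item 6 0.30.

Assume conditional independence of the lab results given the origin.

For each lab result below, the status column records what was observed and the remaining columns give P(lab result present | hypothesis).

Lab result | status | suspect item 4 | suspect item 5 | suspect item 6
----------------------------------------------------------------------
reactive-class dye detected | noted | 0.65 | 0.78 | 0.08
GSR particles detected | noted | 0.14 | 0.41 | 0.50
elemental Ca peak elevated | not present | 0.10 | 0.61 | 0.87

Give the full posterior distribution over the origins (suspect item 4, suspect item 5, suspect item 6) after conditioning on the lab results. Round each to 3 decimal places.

0.707, 0.269, 0.024

For each hypothesis, the unnormalized posterior weight is prior × product of the lab result likelihoods (using 1 − P(present | H) for each absent lab result):
  suspect item 4: 0.56 × 0.65 × 0.14 × (1 − 0.10) = 0.045864
  suspect item 5: 0.14 × 0.78 × 0.41 × (1 − 0.61) = 0.017461
  suspect item 6: 0.30 × 0.08 × 0.50 × (1 − 0.87) = 0.00156
Normalizing constant Z = 0.045864 + 0.017461 + 0.00156 = 0.064885.
P(suspect item 4 | evidence) = 0.045864 / 0.064885 ≈ 0.707
P(suspect item 5 | evidence) = 0.017461 / 0.064885 ≈ 0.269
P(suspect item 6 | evidence) = 0.00156 / 0.064885 ≈ 0.024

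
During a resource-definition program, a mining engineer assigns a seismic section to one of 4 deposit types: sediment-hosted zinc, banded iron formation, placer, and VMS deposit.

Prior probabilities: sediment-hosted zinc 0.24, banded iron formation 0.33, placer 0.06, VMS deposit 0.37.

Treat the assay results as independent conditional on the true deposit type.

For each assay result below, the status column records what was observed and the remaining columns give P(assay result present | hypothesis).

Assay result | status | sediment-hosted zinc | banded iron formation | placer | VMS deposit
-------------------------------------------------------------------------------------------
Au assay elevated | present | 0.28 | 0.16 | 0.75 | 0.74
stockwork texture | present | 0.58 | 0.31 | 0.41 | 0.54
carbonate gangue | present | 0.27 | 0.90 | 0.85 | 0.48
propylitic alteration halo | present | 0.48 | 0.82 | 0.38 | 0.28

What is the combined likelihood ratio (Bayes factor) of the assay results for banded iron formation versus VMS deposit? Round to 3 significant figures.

Take the product of per-assay result likelihoods under each hypothesis, then divide.
  banded iron formation: 0.16 × 0.31 × 0.90 × 0.82 = 0.036605
  VMS deposit: 0.74 × 0.54 × 0.48 × 0.28 = 0.053706
Bayes factor = 0.036605 / 0.053706 ≈ 0.682

0.682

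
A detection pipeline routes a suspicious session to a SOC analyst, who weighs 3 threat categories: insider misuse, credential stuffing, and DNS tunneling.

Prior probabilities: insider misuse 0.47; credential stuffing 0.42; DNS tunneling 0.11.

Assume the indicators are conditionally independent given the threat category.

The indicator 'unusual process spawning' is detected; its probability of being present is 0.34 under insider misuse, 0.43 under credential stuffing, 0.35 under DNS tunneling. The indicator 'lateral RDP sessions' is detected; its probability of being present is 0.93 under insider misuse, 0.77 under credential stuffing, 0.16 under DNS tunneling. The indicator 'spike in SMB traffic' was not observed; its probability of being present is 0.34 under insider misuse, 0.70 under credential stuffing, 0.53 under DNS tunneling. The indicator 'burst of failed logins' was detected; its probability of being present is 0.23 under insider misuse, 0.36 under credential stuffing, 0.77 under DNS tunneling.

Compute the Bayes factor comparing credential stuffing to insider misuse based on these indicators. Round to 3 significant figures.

Joint likelihood of the indicator pattern under each hypothesis (using 1 − P(present | H) for each absent indicator):
  credential stuffing: 0.43 × 0.77 × (1 − 0.70) × 0.36 = 0.035759
  insider misuse: 0.34 × 0.93 × (1 − 0.34) × 0.23 = 0.047999
Bayes factor = 0.035759 / 0.047999 ≈ 0.745

0.745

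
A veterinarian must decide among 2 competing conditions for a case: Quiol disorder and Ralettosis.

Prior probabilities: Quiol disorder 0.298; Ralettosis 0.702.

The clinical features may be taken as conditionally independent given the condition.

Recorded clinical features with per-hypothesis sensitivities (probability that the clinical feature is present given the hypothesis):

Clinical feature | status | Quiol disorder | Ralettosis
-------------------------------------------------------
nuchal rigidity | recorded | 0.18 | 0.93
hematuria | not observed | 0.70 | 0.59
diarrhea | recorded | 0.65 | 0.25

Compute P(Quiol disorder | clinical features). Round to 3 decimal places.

For each hypothesis, the unnormalized posterior weight is prior × product of the clinical feature likelihoods (using 1 − P(present | H) for each absent clinical feature):
  Quiol disorder: 0.298 × 0.18 × (1 − 0.70) × 0.65 = 0.01046
  Ralettosis: 0.702 × 0.93 × (1 − 0.59) × 0.25 = 0.066918
The unnormalized weights sum to 0.077378.
P(Quiol disorder | evidence) = 0.01046 / 0.077378 ≈ 0.135.

0.135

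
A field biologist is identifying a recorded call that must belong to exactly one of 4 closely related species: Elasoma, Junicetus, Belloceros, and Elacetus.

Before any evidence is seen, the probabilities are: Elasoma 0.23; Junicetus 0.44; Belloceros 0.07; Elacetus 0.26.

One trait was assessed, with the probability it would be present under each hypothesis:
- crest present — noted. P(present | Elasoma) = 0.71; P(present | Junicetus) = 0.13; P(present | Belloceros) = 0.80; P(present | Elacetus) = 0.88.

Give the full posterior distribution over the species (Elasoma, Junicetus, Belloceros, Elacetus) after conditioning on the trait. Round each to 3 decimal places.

By Bayes' rule, the unnormalized weight for each hypothesis is prior × likelihood:
  Elasoma: 0.23 × 0.71 = 0.1633
  Junicetus: 0.44 × 0.13 = 0.0572
  Belloceros: 0.07 × 0.80 = 0.056
  Elacetus: 0.26 × 0.88 = 0.2288
Normalizing constant Z = 0.1633 + 0.0572 + 0.056 + 0.2288 = 0.5053.
P(Elasoma | evidence) = 0.1633 / 0.5053 ≈ 0.323
P(Junicetus | evidence) = 0.0572 / 0.5053 ≈ 0.113
P(Belloceros | evidence) = 0.056 / 0.5053 ≈ 0.111
P(Elacetus | evidence) = 0.2288 / 0.5053 ≈ 0.453

0.323, 0.113, 0.111, 0.453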